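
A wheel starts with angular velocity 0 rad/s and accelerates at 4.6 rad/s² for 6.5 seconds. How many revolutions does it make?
θ = ω₀t + ½αt² = 0×6.5 + ½×4.6×6.5² = 97.17 rad
Revolutions = θ/(2π) = 97.17/(2π) = 15.47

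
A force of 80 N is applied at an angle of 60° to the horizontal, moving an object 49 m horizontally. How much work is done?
W = Fd cosθ = 80×49×cos(60°) = 1960.0 J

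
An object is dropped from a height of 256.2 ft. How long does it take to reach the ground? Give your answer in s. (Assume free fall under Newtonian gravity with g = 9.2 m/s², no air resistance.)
t = √(2h/g) (with unit conversion) = 4.12 s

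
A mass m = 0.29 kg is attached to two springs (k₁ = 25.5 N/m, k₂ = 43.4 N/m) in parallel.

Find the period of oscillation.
k_eq = k₁+k₂ = 68.9 N/m
T = 2π√(m/k_eq) = 2π√(0.29/68.9) = 0.4076 s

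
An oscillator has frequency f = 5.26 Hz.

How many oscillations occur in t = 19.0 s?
n = f×t = 5.26×19.0 = 99.94 oscillations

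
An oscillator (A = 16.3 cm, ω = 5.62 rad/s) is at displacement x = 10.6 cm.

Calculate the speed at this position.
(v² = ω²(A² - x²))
v = ω√(A² − x²) = 5.62×√(0.163² − 0.106²) = 0.6959 m/s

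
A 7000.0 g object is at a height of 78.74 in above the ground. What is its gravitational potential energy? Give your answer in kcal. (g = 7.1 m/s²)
PE = mgh = 7 kg × 7.1 m/s² × 2 m = 99.4 J = 0.02376 kcal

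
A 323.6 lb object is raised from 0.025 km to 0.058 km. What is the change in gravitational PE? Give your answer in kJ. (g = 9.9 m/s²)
ΔPE = mg(h₂ − h₁) = 146.8 kg × 9.9 m/s² × (58 − 25) m = 4.795e+04 J = 47.95 kJ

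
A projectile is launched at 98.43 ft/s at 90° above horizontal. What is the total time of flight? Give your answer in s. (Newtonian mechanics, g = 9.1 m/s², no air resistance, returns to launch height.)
T = 2v₀sin(θ)/g (with unit conversion) = 6.594 s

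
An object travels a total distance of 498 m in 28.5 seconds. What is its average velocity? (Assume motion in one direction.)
v_avg = Δd / Δt = 498 / 28.5 = 17.47 m/s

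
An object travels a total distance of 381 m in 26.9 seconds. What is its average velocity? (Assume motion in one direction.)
v_avg = Δd / Δt = 381 / 26.9 = 14.16 m/s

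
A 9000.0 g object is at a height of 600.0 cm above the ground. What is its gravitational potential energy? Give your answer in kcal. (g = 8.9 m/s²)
PE = mgh = 9 kg × 8.9 m/s² × 6 m = 480.6 J = 0.1149 kcal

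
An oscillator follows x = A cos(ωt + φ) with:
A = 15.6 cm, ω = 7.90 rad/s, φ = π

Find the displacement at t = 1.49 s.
x = A cos(ωt + φ) = 15.6×cos(7.9×1.49 + π) = -10.92 cm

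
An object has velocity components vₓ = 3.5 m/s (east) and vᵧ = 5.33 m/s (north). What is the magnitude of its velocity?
|v| = √(vₓ² + vᵧ²) = √(3.5² + 5.33²) = √(40.6589) = 6.38 m/s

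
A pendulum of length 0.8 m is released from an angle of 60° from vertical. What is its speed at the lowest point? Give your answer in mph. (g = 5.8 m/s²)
h = L(1 − cosθ) = 0.8×(1 − cos60°) = 0.4 m
v = √(2gh) = √(2×5.8×0.4) = 2.154 m/s = 4.819 mph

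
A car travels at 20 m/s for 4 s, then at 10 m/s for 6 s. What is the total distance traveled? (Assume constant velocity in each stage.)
d₁ = v₁t₁ = 20 × 4 = 80 m
d₂ = v₂t₂ = 10 × 6 = 60 m
d_total = 80 + 60 = 140 m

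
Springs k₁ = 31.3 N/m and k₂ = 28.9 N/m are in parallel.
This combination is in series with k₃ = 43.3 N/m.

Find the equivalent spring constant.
k₁₂ = k₁ + k₂ = 60.2 N/m (parallel)
1/k_eq = 1/k₁₂ + 1/k₃ → k_eq = 25.19 N/m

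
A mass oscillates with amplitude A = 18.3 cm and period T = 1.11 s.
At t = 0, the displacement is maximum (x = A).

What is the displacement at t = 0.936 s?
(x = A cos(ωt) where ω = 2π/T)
ω = 2π/T = 2π/1.11 = 5.661 rad/s
x = A cos(ωt) = 18.3×cos(5.661×0.936) = 10.12 cm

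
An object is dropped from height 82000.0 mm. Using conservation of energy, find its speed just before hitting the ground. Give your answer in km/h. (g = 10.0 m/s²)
mgh = ½mv² → v = √(2gh) = √(2×10.0×82) = 40.5 m/s = 145.8 km/h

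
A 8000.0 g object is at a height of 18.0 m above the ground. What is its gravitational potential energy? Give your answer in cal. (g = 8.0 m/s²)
PE = mgh = 8 kg × 8.0 m/s² × 18 m = 1152 J = 275.3 cal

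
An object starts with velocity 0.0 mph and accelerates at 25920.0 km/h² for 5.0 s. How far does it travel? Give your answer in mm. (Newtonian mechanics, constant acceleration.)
d = v₀t + ½at² (with unit conversion) = 25000.0 mm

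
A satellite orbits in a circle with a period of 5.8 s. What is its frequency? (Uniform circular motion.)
f = 1/T = 1/5.8 = 0.1724 Hz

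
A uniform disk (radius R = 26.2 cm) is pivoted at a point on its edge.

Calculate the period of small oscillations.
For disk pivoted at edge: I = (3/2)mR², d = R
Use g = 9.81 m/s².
I/m = (3/2)R² = 0.103 m²; d = R = 0.262 m
T = 2π√((3/2)R²/(gR)) = 2π√(3R/(2g)) = 1.258 s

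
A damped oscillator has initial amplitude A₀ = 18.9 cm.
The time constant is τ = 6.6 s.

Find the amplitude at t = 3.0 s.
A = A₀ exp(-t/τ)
A = A₀ exp(−t/τ) = 18.9×exp(−3.0/6.6) = 12 cm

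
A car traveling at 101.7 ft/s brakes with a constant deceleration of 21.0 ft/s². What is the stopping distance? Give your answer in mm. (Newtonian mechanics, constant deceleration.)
d = v₀² / (2a) (with unit conversion) = 75060.0 mm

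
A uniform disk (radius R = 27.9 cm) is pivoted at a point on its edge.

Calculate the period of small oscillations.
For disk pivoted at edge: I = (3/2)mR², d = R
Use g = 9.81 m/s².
I/m = (3/2)R² = 0.1168 m²; d = R = 0.279 m
T = 2π√((3/2)R²/(gR)) = 2π√(3R/(2g)) = 1.298 s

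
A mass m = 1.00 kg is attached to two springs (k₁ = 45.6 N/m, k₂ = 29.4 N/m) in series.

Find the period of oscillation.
k_eq = k₁k₂/(k₁+k₂) = 17.88 N/m
T = 2π√(m/k_eq) = 2π√(1.0/17.88) = 1.486 s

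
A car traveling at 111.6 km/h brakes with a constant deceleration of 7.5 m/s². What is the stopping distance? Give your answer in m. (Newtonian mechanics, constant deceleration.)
d = v₀² / (2a) (with unit conversion) = 64.07 m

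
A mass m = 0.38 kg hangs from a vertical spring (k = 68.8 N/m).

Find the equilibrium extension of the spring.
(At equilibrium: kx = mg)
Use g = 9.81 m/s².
x_eq = mg/k = 0.38×9.81/68.8 = 0.05418 m = 5.418 cm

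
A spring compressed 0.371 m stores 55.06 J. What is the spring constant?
PE = ½kx² → k = 2PE/x² = 2×55.06/0.371² = 800.1 N/m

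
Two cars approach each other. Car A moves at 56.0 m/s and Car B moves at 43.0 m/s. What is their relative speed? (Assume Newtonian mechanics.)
v_rel = v_A + v_B = 56.0 + 43.0 = 99.0 m/s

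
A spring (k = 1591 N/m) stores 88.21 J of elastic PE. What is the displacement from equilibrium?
PE = ½kx² → x = √(2PE/k) = √(2×88.21/1591) = 0.333 m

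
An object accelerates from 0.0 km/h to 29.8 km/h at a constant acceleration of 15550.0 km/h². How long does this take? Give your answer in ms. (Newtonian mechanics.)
t = (v - v₀)/a (with unit conversion) = 6899.0 ms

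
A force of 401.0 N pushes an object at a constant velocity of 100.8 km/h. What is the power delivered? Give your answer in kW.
P = Fv = 401 N × 28 m/s = 1.123e+04 W = 11.23 kW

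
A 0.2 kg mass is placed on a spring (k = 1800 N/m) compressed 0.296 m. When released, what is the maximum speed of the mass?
½kx² = ½mv² → v = x√(k/m) = 0.296×√(1800/0.2) = 28.08 m/s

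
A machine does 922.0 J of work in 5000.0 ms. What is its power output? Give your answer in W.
P = W/t = 922 J / 5 s = 184.4 W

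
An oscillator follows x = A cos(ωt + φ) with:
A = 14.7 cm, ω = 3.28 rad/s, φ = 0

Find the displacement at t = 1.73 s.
x = A cos(ωt + φ) = 14.7×cos(3.28×1.73 + 0) = 12.06 cm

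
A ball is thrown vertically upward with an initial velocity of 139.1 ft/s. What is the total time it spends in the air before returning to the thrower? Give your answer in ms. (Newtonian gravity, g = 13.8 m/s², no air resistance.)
t_total = 2v₀/g (with unit conversion) = 6145.0 ms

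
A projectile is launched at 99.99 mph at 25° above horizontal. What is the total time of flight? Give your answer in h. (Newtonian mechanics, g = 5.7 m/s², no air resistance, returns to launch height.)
T = 2v₀sin(θ)/g (with unit conversion) = 0.001841 h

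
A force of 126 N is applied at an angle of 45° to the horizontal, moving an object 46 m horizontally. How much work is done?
W = Fd cosθ = 126×46×cos(45°) = 4098.4 J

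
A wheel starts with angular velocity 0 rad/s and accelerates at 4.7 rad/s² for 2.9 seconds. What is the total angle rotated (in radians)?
θ = ω₀t + ½αt² = 0×2.9 + ½×4.7×2.9² = 19.76 rad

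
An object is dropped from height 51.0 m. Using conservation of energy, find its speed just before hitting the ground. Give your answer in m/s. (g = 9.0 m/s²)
mgh = ½mv² → v = √(2gh) = √(2×9.0×51) = 30.3 m/s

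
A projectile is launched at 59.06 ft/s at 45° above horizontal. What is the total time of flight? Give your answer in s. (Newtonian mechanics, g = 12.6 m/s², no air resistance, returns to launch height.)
T = 2v₀sin(θ)/g (with unit conversion) = 2.02 s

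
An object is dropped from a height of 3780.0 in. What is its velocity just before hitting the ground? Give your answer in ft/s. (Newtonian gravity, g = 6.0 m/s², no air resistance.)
v = √(2gh) (with unit conversion) = 111.4 ft/s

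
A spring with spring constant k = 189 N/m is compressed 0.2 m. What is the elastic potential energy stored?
PE = ½kx² = ½×189×0.2² = 3.78 J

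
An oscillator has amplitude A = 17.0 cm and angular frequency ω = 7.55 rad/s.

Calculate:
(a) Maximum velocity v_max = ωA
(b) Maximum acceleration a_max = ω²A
v_max = ωA = 7.55×0.17 = 1.283 m/s
a_max = ω²A = 7.55²×0.17 = 9.69 m/s²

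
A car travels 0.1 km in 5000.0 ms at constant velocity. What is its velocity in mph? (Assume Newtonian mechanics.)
v = d/t (with unit conversion) = 44.74 mph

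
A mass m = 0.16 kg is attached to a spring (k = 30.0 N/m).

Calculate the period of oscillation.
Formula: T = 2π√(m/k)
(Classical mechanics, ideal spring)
T = 2π√(m/k) = 2π√(0.16/30.0) = 0.4589 s; f = 1/T = 2.179 Hz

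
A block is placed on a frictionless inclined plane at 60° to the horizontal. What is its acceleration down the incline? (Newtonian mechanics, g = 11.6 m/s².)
a = g sin(θ) = 11.6 × sin(60°) = 11.6 × 0.866 = 10.05 m/s²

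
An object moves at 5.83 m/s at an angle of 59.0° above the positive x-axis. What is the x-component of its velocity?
vₓ = v cos(θ) = 5.83 × cos(59.0°) = 3.0 m/s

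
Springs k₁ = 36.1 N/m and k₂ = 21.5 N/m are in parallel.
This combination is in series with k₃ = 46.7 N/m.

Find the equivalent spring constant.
k₁₂ = k₁ + k₂ = 57.6 N/m (parallel)
1/k_eq = 1/k₁₂ + 1/k₃ → k_eq = 25.79 N/m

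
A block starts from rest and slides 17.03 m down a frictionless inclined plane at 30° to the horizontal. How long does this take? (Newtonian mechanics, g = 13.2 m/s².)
a = g sin(θ) = 13.2 × sin(30°) = 6.6 m/s²
t = √(2d/a) = √(2 × 17.03 / 6.6) = 2.27 s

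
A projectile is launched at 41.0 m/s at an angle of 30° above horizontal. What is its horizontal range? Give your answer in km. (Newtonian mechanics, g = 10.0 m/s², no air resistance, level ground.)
R = v₀² sin(2θ) / g (with unit conversion) = 0.1456 km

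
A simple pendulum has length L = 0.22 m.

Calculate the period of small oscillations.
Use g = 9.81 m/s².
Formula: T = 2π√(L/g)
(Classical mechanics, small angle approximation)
T = 2π√(L/g) = 2π√(0.22/9.81) = 0.9409 s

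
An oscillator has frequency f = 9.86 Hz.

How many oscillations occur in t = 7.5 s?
n = f×t = 9.86×7.5 = 73.95 oscillations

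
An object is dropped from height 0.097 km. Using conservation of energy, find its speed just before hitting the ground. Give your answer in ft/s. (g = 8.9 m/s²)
mgh = ½mv² → v = √(2gh) = √(2×8.9×97) = 41.55 m/s = 136.3 ft/s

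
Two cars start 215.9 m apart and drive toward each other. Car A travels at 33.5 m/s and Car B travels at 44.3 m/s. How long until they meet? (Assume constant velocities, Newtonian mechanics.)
Combined speed: v_combined = 33.5 + 44.3 = 77.8 m/s
Time to meet: t = d/77.8 = 215.9/77.8 = 2.78 s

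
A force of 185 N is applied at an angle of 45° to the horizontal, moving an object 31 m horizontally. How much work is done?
W = Fd cosθ = 185×31×cos(45°) = 4055.3 J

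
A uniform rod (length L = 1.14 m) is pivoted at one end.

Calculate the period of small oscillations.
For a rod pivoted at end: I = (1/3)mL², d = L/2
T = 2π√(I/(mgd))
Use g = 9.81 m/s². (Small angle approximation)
I/m = (1/3)L² = 0.4332 m²; d = L/2 = 0.57 m
T = 2π√(I/(mgd)) = 2π√(0.4332/(9.81×0.57)) = 1.749 s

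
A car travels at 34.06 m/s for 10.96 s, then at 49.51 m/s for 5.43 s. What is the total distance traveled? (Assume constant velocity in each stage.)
d₁ = v₁t₁ = 34.06 × 10.96 = 373.298 m
d₂ = v₂t₂ = 49.51 × 5.43 = 268.839 m
d_total = 373.298 + 268.839 = 642.14 m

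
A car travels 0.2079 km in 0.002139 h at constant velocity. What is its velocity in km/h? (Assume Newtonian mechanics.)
v = d/t (with unit conversion) = 97.19 km/h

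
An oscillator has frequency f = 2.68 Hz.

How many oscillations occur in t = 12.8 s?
n = f×t = 2.68×12.8 = 34.3 oscillations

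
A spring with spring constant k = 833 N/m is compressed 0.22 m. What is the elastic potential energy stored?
PE = ½kx² = ½×833×0.22² = 20.16 J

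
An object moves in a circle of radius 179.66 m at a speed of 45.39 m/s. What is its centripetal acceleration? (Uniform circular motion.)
a_c = v²/r = 45.39²/179.66 = 2060.25/179.66 = 11.47 m/s²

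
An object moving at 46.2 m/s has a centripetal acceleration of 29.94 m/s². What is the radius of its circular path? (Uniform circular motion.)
r = v²/a_c = 46.2²/29.94 = 71.29 m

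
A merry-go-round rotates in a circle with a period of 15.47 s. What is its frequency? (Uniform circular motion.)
f = 1/T = 1/15.47 = 0.0646 Hz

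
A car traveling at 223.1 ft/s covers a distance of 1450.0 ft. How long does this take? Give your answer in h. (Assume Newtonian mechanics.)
t = d/v (with unit conversion) = 0.001805 h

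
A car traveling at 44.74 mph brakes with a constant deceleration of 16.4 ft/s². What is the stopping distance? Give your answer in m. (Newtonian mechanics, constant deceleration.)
d = v₀² / (2a) (with unit conversion) = 40.01 m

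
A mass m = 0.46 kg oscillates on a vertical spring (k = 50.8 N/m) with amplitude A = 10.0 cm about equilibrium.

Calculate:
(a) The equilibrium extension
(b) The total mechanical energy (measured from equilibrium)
x_eq = mg/k = 0.46×9.81/50.8 = 0.08883 m = 8.883 cm
E = ½kA² = ½×50.8×(0.1)² = 0.254 J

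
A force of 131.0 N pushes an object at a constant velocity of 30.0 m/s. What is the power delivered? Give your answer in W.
P = Fv = 131 N × 30 m/s = 3930 W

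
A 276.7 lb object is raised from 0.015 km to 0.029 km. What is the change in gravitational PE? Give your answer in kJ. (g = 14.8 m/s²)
ΔPE = mg(h₂ − h₁) = 125.5 kg × 14.8 m/s² × (29 − 15) m = 2.601e+04 J = 26.01 kJ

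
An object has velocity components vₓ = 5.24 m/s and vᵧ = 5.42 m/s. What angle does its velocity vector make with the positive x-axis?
θ = arctan(vᵧ/vₓ) = arctan(5.42/5.24) = 45.97°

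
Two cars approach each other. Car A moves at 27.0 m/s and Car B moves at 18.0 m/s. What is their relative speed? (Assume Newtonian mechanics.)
v_rel = v_A + v_B = 27.0 + 18.0 = 45.0 m/s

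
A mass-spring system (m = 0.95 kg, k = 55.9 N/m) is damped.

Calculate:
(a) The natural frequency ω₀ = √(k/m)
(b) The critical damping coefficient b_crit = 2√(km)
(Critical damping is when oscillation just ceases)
ω₀ = √(k/m) = √(55.9/0.95) = 7.671 rad/s
b_crit = 2√(km) = 2√(55.9×0.95) = 14.57 kg/s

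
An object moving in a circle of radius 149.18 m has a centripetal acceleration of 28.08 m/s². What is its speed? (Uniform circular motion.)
v = √(a_c × r) = √(28.08 × 149.18) = 64.72 m/s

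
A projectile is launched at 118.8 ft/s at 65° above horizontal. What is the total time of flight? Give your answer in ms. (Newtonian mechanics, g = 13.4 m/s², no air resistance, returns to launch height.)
T = 2v₀sin(θ)/g (with unit conversion) = 4898.0 ms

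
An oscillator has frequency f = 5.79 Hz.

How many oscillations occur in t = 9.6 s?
n = f×t = 5.79×9.6 = 55.58 oscillations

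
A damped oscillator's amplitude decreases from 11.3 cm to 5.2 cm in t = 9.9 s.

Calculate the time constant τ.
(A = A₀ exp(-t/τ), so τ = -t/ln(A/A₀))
A/A₀ = 5.2/11.3 = 0.4602; ln(A/A₀) = -0.7761
τ = −t/ln(A/A₀) = −9.9/-0.7761 = 12.76 s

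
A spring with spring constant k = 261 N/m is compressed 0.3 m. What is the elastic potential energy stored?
PE = ½kx² = ½×261×0.3² = 11.74 J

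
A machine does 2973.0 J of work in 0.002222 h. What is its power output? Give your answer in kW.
P = W/t = 2973 J / 7.999 s = 371.7 W = 0.3717 kW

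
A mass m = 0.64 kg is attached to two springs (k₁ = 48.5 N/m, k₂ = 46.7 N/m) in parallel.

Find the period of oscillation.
k_eq = k₁+k₂ = 95.2 N/m
T = 2π√(m/k_eq) = 2π√(0.64/95.2) = 0.5152 s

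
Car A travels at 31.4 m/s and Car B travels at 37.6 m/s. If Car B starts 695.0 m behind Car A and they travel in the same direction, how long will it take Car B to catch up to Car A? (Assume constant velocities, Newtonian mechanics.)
Relative speed: v_rel = 37.6 - 31.4 = 6.2 m/s
Time to catch: t = d₀/v_rel = 695.0/6.2 = 112.1 s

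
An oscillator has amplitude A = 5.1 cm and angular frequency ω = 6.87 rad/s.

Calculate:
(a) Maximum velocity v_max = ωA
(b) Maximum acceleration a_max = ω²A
v_max = ωA = 6.87×0.051 = 0.3504 m/s
a_max = ω²A = 6.87²×0.051 = 2.407 m/s²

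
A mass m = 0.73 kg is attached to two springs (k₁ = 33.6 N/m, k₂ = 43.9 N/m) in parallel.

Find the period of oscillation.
k_eq = k₁+k₂ = 77.5 N/m
T = 2π√(m/k_eq) = 2π√(0.73/77.5) = 0.6098 s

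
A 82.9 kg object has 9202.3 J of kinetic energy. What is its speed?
KE = ½mv² → v = √(2KE/m) = √(2×9202.3/82.9) = 14.9 m/s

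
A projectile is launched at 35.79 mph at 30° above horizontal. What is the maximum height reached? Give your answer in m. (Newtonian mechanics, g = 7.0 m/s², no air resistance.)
H = v₀²sin²(θ)/(2g) (with unit conversion) = 4.571 m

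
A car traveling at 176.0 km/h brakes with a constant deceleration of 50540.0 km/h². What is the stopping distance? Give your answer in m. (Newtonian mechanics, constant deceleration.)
d = v₀² / (2a) (with unit conversion) = 306.5 m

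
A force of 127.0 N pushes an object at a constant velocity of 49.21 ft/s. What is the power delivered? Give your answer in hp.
P = Fv = 127 N × 15 m/s = 1905 W = 2.555 hp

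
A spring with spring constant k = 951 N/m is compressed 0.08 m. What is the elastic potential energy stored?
PE = ½kx² = ½×951×0.08² = 3.043 J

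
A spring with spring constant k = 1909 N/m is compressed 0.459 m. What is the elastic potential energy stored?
PE = ½kx² = ½×1909×0.459² = 201.1 J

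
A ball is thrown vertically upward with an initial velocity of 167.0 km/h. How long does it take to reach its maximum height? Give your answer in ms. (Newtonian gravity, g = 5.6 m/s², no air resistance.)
t_up = v₀/g (with unit conversion) = 8284.0 ms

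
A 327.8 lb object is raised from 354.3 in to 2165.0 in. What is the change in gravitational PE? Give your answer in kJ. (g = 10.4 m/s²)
ΔPE = mg(h₂ − h₁) = 148.7 kg × 10.4 m/s² × (54.99 − 8.999) m = 7.112e+04 J = 71.12 kJ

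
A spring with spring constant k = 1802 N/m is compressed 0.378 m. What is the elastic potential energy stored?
PE = ½kx² = ½×1802×0.378² = 128.7 J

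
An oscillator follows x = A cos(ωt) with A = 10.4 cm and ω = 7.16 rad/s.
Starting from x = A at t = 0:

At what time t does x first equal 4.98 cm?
cos(ωt) = x/A = 4.98/10.4 = 0.4788
ωt = arccos(0.4788) = 1.071 rad
t = 1.071/7.16 = 0.1496 s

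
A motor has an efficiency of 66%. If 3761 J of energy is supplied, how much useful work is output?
W_out = η × W_in = 0.66 × 3761 = 2482.3 J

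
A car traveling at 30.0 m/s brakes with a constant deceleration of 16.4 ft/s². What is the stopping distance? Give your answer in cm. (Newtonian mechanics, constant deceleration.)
d = v₀² / (2a) (with unit conversion) = 9002.0 cm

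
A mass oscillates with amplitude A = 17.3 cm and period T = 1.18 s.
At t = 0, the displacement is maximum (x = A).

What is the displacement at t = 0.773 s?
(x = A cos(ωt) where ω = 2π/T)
ω = 2π/T = 2π/1.18 = 5.325 rad/s
x = A cos(ωt) = 17.3×cos(5.325×0.773) = -9.716 cm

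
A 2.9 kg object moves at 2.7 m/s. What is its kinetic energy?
KE = ½mv² = ½×2.9×2.7² = 10.5705 J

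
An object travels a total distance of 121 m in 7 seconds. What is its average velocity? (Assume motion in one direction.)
v_avg = Δd / Δt = 121 / 7 = 17.29 m/s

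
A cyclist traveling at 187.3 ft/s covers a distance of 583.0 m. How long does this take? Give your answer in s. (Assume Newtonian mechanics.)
t = d/v (with unit conversion) = 10.21 s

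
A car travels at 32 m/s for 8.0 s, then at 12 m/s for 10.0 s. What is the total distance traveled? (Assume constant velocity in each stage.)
d₁ = v₁t₁ = 32 × 8.0 = 256 m
d₂ = v₂t₂ = 12 × 10.0 = 120 m
d_total = 256 + 120 = 376.0 m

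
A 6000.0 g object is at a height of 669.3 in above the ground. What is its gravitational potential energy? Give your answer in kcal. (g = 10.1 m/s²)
PE = mgh = 6 kg × 10.1 m/s² × 17 m = 1030 J = 0.2462 kcal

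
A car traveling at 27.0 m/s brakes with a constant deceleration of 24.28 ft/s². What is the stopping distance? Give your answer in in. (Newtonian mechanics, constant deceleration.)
d = v₀² / (2a) (with unit conversion) = 1939.0 in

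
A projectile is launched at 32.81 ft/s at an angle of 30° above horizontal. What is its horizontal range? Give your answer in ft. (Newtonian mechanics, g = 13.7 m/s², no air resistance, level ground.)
R = v₀² sin(2θ) / g (with unit conversion) = 20.74 ft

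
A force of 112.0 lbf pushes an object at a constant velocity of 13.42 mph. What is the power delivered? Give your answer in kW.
P = Fv = 498.2 N × 5.999 m/s = 2989 W = 2.989 kW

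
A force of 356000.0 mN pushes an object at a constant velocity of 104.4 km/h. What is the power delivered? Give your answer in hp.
P = Fv = 356 N × 29 m/s = 1.032e+04 W = 13.84 hp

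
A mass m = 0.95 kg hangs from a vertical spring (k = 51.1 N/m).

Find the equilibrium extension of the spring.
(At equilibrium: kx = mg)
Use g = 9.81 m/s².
x_eq = mg/k = 0.95×9.81/51.1 = 0.1824 m = 18.24 cm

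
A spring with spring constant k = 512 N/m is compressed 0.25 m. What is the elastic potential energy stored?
PE = ½kx² = ½×512×0.25² = 16.0 J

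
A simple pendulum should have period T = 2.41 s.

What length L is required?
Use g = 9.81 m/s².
T = 2π√(L/g) → L = g(T/2π)² = 9.81×(2.41/2π)² = 1.443 m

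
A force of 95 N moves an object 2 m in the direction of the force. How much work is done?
W = Fd = 95×2 = 190.0 J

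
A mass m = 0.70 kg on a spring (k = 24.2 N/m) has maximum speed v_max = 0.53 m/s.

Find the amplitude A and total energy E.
½mv²_max = ½kA² → A = v_max√(m/k) = 0.53×√(0.7/24.2) = 0.09014 m = 9.014 cm
E = ½mv²_max = ½×0.7×0.53² = 0.09832 J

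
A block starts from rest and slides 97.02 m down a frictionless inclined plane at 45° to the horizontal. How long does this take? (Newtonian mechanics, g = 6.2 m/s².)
a = g sin(θ) = 6.2 × sin(45°) = 4.38 m/s²
t = √(2d/a) = √(2 × 97.02 / 4.38) = 6.65 s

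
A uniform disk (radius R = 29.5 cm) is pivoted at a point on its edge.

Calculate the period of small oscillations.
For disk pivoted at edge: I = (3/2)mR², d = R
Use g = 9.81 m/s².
I/m = (3/2)R² = 0.1305 m²; d = R = 0.295 m
T = 2π√((3/2)R²/(gR)) = 2π√(3R/(2g)) = 1.334 s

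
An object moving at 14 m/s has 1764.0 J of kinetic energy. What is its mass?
KE = ½mv² → m = 2KE/v² = 2×1764.0/14² = 18.0 kg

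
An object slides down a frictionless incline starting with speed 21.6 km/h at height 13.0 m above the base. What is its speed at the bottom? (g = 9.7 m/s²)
½mv₀² + mgh = ½mv² → v = √(v₀² + 2gh) = √(6² + 2×9.7×13) = 16.98 m/s = 61.12 km/h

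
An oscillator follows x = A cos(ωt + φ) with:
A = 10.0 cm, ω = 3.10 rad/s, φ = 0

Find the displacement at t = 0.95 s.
x = A cos(ωt + φ) = 10.0×cos(3.1×0.95 + 0) = -9.807 cm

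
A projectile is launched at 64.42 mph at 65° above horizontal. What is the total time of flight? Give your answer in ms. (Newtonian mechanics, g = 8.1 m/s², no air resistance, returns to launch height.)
T = 2v₀sin(θ)/g (with unit conversion) = 6444.0 ms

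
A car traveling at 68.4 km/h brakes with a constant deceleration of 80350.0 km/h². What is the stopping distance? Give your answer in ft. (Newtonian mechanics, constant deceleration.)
d = v₀² / (2a) (with unit conversion) = 95.52 ft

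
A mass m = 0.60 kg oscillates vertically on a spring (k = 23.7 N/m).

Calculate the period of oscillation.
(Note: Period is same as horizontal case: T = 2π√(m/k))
T = 2π√(m/k) = 2π√(0.6/23.7) = 0.9997 s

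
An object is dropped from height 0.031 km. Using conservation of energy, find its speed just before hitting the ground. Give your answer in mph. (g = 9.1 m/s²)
mgh = ½mv² → v = √(2gh) = √(2×9.1×31) = 23.75 m/s = 53.13 mph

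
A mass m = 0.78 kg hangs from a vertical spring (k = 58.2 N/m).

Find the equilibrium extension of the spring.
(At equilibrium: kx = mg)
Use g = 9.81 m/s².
x_eq = mg/k = 0.78×9.81/58.2 = 0.1315 m = 13.15 cm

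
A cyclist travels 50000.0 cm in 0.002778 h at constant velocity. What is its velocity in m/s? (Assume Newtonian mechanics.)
v = d/t (with unit conversion) = 50.0 m/s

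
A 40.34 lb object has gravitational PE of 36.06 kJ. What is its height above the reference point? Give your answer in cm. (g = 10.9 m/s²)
PE = mgh → h = PE/(mg) = 3.606e+04 J / (18.3 kg × 10.9 m/s²) = 180.8 m = 18080.0 cm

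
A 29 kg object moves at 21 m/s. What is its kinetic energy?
KE = ½mv² = ½×29×21² = 6394.5 J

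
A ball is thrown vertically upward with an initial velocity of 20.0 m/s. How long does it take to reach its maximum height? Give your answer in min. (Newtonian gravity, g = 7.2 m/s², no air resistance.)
t_up = v₀/g (with unit conversion) = 0.0463 min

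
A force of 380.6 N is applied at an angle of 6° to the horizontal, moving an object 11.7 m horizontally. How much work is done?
W = Fd cosθ = 380.6×11.7×cos(6°) = 4428.6 J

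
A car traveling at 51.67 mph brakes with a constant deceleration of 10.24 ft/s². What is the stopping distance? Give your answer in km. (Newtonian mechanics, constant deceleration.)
d = v₀² / (2a) (with unit conversion) = 0.08547 km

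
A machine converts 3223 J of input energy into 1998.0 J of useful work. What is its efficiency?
η = W_out/W_in = 1998.0/3223 = 0.6199 = 61.99%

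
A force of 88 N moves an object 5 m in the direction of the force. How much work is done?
W = Fd = 88×5 = 440.0 J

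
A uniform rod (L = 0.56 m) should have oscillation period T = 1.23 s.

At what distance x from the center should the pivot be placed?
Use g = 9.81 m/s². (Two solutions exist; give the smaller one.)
T = 2π√((L²/12 + x²)/(gx)). Let c = T²g/(4π²) = 0.3759.
x² − cx + L²/12 = 0 → x = (c − √(c² − L²/3))/2 = 0.09206 m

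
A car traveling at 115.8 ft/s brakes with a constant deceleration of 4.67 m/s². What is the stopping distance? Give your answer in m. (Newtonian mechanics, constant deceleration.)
d = v₀² / (2a) (with unit conversion) = 133.4 m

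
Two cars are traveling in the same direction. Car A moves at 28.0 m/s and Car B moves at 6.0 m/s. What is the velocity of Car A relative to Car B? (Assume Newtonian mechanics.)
v_rel = v_A - v_B = 28.0 - 6.0 = 22.0 m/s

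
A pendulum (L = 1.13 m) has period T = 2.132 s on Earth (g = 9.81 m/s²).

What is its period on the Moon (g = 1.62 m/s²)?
T = 2π√(L/g), so T_moon/T_earth = √(g_earth/g_moon)
T_moon = 2π√(1.13/1.62) = 5.248 s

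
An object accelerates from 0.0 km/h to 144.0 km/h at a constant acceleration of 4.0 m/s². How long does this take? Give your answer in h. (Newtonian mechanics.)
t = (v - v₀)/a (with unit conversion) = 0.002778 h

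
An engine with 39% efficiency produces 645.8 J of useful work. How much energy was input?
W_in = W_out/η = 645.8/0.39 = 1655.9 J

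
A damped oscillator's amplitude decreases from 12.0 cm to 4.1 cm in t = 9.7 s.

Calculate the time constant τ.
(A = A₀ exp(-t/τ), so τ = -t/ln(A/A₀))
A/A₀ = 4.1/12.0 = 0.3417; ln(A/A₀) = -1.074
τ = −t/ln(A/A₀) = −9.7/-1.074 = 9.032 s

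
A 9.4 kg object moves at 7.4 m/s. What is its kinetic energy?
KE = ½mv² = ½×9.4×7.4² = 257.372 J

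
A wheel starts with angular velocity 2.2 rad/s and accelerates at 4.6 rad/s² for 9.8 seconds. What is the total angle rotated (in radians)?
θ = ω₀t + ½αt² = 2.2×9.8 + ½×4.6×9.8² = 242.45 rad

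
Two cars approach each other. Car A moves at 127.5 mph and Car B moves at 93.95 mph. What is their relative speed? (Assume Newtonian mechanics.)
v_rel = v_A + v_B = 127.5 + 93.95 = 221.4 mph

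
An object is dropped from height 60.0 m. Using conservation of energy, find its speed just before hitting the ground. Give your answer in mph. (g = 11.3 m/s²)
mgh = ½mv² → v = √(2gh) = √(2×11.3×60) = 36.82 m/s = 82.37 mph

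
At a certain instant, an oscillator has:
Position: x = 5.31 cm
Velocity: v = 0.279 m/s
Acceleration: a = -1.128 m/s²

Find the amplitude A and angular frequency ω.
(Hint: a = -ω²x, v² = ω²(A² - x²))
a = −ω²x → ω = √(|a|/x) = √(1.128/0.0531) = 4.609 rad/s
v² = ω²(A² − x²) → A = √(x² + v²/ω²) = √(0.0531² + 0.279²/4.609²) = 0.08052 m = 8.052 cm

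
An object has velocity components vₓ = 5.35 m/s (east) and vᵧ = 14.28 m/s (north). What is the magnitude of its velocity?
|v| = √(vₓ² + vᵧ²) = √(5.35² + 14.28²) = √(232.541) = 15.25 m/s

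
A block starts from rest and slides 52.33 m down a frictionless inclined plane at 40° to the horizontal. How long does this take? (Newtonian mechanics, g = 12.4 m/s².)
a = g sin(θ) = 12.4 × sin(40°) = 7.97 m/s²
t = √(2d/a) = √(2 × 52.33 / 7.97) = 3.62 s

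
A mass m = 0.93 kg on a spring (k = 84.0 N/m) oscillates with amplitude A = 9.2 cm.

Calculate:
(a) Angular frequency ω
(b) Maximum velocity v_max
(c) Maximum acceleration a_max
ω = √(k/m) = √(84.0/0.93) = 9.504 rad/s
v_max = ωA = 9.504×0.092 = 0.8744 m/s
a_max = ω²A = 9.504²×0.092 = 8.31 m/s²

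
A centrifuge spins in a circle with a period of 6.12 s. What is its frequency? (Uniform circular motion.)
f = 1/T = 1/6.12 = 0.1634 Hz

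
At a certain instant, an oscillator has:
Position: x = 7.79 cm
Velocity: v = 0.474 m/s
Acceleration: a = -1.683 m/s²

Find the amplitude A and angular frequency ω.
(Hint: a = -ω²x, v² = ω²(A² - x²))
a = −ω²x → ω = √(|a|/x) = √(1.683/0.0779) = 4.648 rad/s
v² = ω²(A² − x²) → A = √(x² + v²/ω²) = √(0.0779² + 0.474²/4.648²) = 0.1283 m = 12.83 cm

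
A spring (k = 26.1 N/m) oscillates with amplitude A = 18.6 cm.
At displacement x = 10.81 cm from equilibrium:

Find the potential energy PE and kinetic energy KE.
E_total = ½kA² = ½×26.1×(0.186)² = 0.4515 J
PE = ½kx² = ½×26.1×(0.1081)² = 0.1525 J
KE = E_total − PE = 0.299 J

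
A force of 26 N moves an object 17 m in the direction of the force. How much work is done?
W = Fd = 26×17 = 442.0 J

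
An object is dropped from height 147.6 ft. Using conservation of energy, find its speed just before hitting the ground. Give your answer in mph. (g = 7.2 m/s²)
mgh = ½mv² → v = √(2gh) = √(2×7.2×44.99) = 25.45 m/s = 56.94 mph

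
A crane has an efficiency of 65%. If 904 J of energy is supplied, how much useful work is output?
W_out = η × W_in = 0.65 × 904 = 587.6 J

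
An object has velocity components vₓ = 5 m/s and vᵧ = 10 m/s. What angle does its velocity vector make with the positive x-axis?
θ = arctan(vᵧ/vₓ) = arctan(10/5) = 63.43°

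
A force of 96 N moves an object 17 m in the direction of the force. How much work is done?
W = Fd = 96×17 = 1632.0 J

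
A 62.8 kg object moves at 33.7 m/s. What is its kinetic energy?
KE = ½mv² = ½×62.8×33.7² = 35660.67 J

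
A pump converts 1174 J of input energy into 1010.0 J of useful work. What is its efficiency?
η = W_out/W_in = 1010.0/1174 = 0.8603 = 86.03%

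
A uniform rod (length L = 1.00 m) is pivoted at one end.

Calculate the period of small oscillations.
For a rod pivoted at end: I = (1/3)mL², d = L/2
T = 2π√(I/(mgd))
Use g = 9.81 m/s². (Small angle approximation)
I/m = (1/3)L² = 0.3333 m²; d = L/2 = 0.5 m
T = 2π√(I/(mgd)) = 2π√(0.3333/(9.81×0.5)) = 1.638 s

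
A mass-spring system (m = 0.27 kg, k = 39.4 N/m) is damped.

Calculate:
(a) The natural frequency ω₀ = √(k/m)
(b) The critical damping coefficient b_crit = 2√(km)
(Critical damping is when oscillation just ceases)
ω₀ = √(k/m) = √(39.4/0.27) = 12.08 rad/s
b_crit = 2√(km) = 2√(39.4×0.27) = 6.523 kg/s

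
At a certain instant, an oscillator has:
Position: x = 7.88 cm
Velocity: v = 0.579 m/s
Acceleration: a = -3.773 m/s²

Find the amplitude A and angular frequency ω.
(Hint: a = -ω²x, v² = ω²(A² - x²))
a = −ω²x → ω = √(|a|/x) = √(3.773/0.0788) = 6.92 rad/s
v² = ω²(A² − x²) → A = √(x² + v²/ω²) = √(0.0788² + 0.579²/6.92²) = 0.1149 m = 11.49 cm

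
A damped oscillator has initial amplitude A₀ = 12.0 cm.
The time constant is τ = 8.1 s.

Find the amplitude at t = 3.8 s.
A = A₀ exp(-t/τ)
A = A₀ exp(−t/τ) = 12.0×exp(−3.8/8.1) = 7.507 cm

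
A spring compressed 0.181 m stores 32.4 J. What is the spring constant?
PE = ½kx² → k = 2PE/x² = 2×32.4/0.181² = 1978.0 N/m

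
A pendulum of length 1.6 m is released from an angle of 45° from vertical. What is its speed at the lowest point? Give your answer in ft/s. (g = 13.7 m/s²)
h = L(1 − cosθ) = 1.6×(1 − cos45°) = 0.4686 m
v = √(2gh) = √(2×13.7×0.4686) = 3.583 m/s = 11.76 ft/s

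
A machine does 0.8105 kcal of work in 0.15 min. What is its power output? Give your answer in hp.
P = W/t = 3391 J / 9 s = 376.8 W = 0.5053 hp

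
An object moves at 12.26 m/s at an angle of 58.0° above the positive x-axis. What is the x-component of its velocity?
vₓ = v cos(θ) = 12.26 × cos(58.0°) = 6.5 m/s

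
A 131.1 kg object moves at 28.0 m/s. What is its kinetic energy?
KE = ½mv² = ½×131.1×28.0² = 51391.2 J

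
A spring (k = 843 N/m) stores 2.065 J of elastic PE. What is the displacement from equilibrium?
PE = ½kx² → x = √(2PE/k) = √(2×2.065/843) = 0.06999 m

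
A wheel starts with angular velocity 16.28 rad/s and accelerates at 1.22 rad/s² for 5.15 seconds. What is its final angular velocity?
ω = ω₀ + αt = 16.28 + 1.22 × 5.15 = 22.56 rad/s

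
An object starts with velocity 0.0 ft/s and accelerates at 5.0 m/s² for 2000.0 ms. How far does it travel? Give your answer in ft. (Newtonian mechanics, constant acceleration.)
d = v₀t + ½at² (with unit conversion) = 32.81 ft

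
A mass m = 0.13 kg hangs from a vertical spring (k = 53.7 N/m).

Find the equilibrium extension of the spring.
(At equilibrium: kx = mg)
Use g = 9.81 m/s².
x_eq = mg/k = 0.13×9.81/53.7 = 0.02375 m = 2.375 cm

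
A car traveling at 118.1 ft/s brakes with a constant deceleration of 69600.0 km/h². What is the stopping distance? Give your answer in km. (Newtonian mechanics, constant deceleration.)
d = v₀² / (2a) (with unit conversion) = 0.1206 km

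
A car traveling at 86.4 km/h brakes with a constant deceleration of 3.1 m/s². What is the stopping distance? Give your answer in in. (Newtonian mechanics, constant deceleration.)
d = v₀² / (2a) (with unit conversion) = 3658.0 in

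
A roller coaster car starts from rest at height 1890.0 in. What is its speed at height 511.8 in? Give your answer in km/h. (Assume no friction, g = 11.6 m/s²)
mgh₁ = ½mv₂² + mgh₂ → v₂ = √(2g(h₁−h₂)) = √(2×11.6×(48.01−13)) = 28.5 m/s = 102.6 km/h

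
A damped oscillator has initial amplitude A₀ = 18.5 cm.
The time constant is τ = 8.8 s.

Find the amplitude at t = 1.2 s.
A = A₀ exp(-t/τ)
A = A₀ exp(−t/τ) = 18.5×exp(−1.2/8.8) = 16.14 cm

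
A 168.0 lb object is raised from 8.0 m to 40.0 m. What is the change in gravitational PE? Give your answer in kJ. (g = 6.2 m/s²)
ΔPE = mg(h₂ − h₁) = 76.2 kg × 6.2 m/s² × (40 − 8) m = 1.512e+04 J = 15.12 kJ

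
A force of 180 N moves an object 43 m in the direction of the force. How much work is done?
W = Fd = 180×43 = 7740.0 J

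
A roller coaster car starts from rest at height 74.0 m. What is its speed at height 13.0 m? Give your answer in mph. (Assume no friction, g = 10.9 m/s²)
mgh₁ = ½mv₂² + mgh₂ → v₂ = √(2g(h₁−h₂)) = √(2×10.9×(74−13)) = 36.47 m/s = 81.57 mph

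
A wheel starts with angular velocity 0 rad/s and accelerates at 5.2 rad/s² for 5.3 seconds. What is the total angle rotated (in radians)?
θ = ω₀t + ½αt² = 0×5.3 + ½×5.2×5.3² = 73.03 rad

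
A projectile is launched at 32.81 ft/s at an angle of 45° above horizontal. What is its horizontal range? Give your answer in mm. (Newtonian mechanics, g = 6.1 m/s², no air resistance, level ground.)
R = v₀² sin(2θ) / g (with unit conversion) = 16400.0 mm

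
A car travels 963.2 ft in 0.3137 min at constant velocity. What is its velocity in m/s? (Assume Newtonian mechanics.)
v = d/t (with unit conversion) = 15.6 m/s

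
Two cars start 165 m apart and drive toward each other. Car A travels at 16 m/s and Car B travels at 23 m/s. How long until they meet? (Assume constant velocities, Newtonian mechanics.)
Combined speed: v_combined = 16 + 23 = 39 m/s
Time to meet: t = d/39 = 165/39 = 4.23 s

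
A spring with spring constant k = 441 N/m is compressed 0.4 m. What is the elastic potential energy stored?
PE = ½kx² = ½×441×0.4² = 35.28 J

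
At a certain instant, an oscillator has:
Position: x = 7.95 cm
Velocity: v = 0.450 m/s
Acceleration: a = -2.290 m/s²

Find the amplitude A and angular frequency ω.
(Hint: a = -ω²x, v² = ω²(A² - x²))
a = −ω²x → ω = √(|a|/x) = √(2.29/0.0795) = 5.367 rad/s
v² = ω²(A² − x²) → A = √(x² + v²/ω²) = √(0.0795² + 0.45²/5.367²) = 0.1155 m = 11.55 cm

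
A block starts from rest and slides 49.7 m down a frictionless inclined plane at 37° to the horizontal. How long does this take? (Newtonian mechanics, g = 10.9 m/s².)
a = g sin(θ) = 10.9 × sin(37°) = 6.56 m/s²
t = √(2d/a) = √(2 × 49.7 / 6.56) = 3.89 s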